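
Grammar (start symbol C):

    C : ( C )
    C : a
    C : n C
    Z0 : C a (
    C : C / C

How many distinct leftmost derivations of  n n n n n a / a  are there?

Parse trees for n n n n n a / a:
  [C n [C n [C n [C n [C n [C [C a] / [C a]]]]]]]
  [C n [C n [C n [C n [C [C n [C a]] / [C a]]]]]]
  [C n [C n [C n [C [C n [C n [C a]]] / [C a]]]]]
  [C n [C n [C [C n [C n [C n [C a]]]] / [C a]]]]
  [C n [C [C n [C n [C n [C n [C a]]]]] / [C a]]]
  [C [C n [C n [C n [C n [C n [C a]]]]]] / [C a]]

6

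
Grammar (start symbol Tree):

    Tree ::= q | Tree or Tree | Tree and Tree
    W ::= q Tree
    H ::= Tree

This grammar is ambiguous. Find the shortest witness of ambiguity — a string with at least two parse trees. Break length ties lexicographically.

q and q and q

length 1: no string has ≥2 trees
length 3: no string has ≥2 trees
length 5: q and q and q has 2 parse trees

Two derivations of q and q and q:
  Tree ⇒ Tree and Tree ⇒ q and Tree ⇒ q and Tree and Tree ⇒ q and q and Tree ⇒ q and q and q
  Tree ⇒ Tree and Tree ⇒ Tree and Tree and Tree ⇒ q and Tree and Tree ⇒ q and q and Tree ⇒ q and q and q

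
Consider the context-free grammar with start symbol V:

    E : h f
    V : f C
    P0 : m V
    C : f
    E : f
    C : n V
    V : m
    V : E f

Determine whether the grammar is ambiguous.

Witness: f f

Derivation 1: V ⇒ f C ⇒ f f
Derivation 2: V ⇒ E f ⇒ f f

Two distinct leftmost derivations for the same string.

Ambiguous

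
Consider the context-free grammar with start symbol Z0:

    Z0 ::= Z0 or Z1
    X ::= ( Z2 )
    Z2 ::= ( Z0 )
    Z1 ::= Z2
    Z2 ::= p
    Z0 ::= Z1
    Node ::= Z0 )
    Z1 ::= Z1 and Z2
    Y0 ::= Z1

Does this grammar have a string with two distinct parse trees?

Unambiguous

(Y0, X, Node are unreachable from Z0, so their rules don't affect L(Z0).) Z0 → Z0 or Z1 | Z1  ;  Z1 → Z1 and Z2 | Z2  — a left-associative chain with Z2 at the bottom. Each string factors uniquely by precedence.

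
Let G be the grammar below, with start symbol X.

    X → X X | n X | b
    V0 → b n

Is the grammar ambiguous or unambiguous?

Witness: b b b

Derivation 1: X ⇒ X X ⇒ X X X ⇒ b X X ⇒ b b X ⇒ b b b
Derivation 2: X ⇒ X X ⇒ b X ⇒ b X X ⇒ b b X ⇒ b b b

Two distinct leftmost derivations for the same string.

Ambiguous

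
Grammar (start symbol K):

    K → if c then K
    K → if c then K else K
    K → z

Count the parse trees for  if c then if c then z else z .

2

Parse trees for if c then if c then z else z:
  [K if c then [K if c then [K z] else [K z]]]
  [K if c then [K if c then [K z]] else [K z]]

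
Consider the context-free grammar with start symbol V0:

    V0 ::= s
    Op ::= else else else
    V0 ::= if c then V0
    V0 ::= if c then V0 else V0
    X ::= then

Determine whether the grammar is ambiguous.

Witness: if c then if c then s else s

Derivation 1: V0 ⇒ if c then V0 ⇒ if c then if c then V0 else V0 ⇒ if c then if c then s else V0 ⇒ if c then if c then s else s
Derivation 2: V0 ⇒ if c then V0 else V0 ⇒ if c then if c then V0 else V0 ⇒ if c then if c then s else V0 ⇒ if c then if c then s else s

Two distinct leftmost derivations for the same string.

Ambiguous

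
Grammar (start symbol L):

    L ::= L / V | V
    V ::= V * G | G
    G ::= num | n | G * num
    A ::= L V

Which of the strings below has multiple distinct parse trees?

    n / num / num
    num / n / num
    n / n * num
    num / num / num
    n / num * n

n / n * num

n / num / num: 1 tree
num / n / num: 1 tree
n / n * num: 2 trees
num / num / num: 1 tree
n / num * n: 1 tree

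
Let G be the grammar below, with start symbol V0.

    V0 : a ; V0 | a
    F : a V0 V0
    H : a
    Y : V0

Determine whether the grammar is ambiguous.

(F, H, Y are unreachable from V0, so their rules don't affect L(V0).) The reachable grammar is A → atom sep A | atom. Each atom is followed by either the separator (recurse) or end-of-string (stop) — no choice point.

Unambiguous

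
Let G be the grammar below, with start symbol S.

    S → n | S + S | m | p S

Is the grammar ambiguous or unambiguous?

Witness: p m + m

Derivation 1: S ⇒ S + S ⇒ p S + S ⇒ p m + S ⇒ p m + m
Derivation 2: S ⇒ p S ⇒ p S + S ⇒ p m + S ⇒ p m + m

Two distinct leftmost derivations for the same string.

Ambiguous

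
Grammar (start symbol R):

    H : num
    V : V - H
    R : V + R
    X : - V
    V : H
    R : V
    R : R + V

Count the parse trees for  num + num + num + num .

Parse trees for num + num + num + num:
  [R [V [H num]] + [R [V [H num]] + [R [V [H num]] + [R [V [H num]]]]]]
  [R [V [H num]] + [R [V [H num]] + [R [R [V [H num]]] + [V [H num]]]]]
  [R [V [H num]] + [R [R [V [H num]] + [R [V [H num]]]] + [V [H num]]]]
  [R [V [H num]] + [R [R [R [V [H num]]] + [V [H num]]] + [V [H num]]]]
  [R [R [V [H num]] + [R [V [H num]] + [R [V [H num]]]]] + [V [H num]]]
  [R [R [V [H num]] + [R [R [V [H num]]] + [V [H num]]]] + [V [H num]]]
  [R [R [R [V [H num]] + [R [V [H num]]]] + [V [H num]]] + [V [H num]]]
  [R [R [R [R [V [H num]]] + [V [H num]]] + [V [H num]]] + [V [H num]]]

8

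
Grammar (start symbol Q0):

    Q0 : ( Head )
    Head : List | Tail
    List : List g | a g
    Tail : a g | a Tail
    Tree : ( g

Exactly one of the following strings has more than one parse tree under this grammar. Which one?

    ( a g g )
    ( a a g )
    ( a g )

( a g )

( a g g ): 1 tree
( a a g ): 1 tree
( a g ): 2 trees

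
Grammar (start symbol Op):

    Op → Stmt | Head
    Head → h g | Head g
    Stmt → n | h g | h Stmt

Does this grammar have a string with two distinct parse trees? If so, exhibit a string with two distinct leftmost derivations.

Witness: h g

Derivation 1: Op ⇒ Stmt ⇒ h g
Derivation 2: Op ⇒ Head ⇒ h g

Two distinct leftmost derivations for the same string.

Ambiguous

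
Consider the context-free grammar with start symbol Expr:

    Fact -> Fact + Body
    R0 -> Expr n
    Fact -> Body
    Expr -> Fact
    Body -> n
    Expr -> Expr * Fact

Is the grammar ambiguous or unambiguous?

Only Expr, Fact, Body are reachable from Expr; ignoring the rest: Expr → Expr * Fact | Fact  ;  Fact → Fact + Body | Body  — a left-associative chain with Body at the bottom. Each string factors uniquely by precedence.

Unambiguous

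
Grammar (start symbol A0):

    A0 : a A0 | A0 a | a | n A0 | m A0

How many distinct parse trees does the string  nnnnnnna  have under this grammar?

1

Parse trees for nnnnnnna:
  [A0 n [A0 n [A0 n [A0 n [A0 n [A0 n [A0 n [A0 a]]]]]]]]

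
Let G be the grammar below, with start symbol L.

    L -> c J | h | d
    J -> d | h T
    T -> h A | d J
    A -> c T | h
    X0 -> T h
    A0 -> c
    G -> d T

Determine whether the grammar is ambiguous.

(X0, A0, G are unreachable from L, so their rules don't affect L(L).) Restricted to the reachable nonterminals, every rule has the form A → t or A → t B, and no two rules for the same A share a first terminal. The grammar encodes a DFA — one run per string.

Unambiguous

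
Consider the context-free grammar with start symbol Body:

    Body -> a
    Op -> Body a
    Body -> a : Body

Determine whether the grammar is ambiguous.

Unambiguous

(Op is unreachable from Body, so its rules don't affect L(Body).) Right-recursive list with a separator: after each atom, whether the separator follows determines the rule. One parse per string.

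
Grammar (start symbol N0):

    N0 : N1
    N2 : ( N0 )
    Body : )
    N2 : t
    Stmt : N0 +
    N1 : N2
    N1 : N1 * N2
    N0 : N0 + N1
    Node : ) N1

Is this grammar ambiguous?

(Node, Stmt, Body are unreachable from N0, so their rules don't affect L(N0).) N0 → N0 + N1 | N1  ;  N1 → N1 * N2 | N2  — a left-associative chain with N2 at the bottom. Each string factors uniquely by precedence.

Unambiguous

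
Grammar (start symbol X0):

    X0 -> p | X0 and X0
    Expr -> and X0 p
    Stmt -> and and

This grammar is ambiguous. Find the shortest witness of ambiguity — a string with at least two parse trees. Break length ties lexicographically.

length 1: no string has ≥2 trees
length 3: no string has ≥2 trees
length 5: p and p and p has 2 parse trees

Two derivations of p and p and p:
  X0 ⇒ X0 and X0 ⇒ p and X0 ⇒ p and X0 and X0 ⇒ p and p and X0 ⇒ p and p and p
  X0 ⇒ X0 and X0 ⇒ X0 and X0 and X0 ⇒ p and X0 and X0 ⇒ p and p and X0 ⇒ p and p and p

p and p and p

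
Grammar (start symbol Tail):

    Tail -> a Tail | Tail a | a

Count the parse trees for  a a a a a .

Parse trees for a a a a a (showing first 6 of 16):
  [Tail a [Tail a [Tail a [Tail a [Tail a]]]]]
  [Tail a [Tail a [Tail a [Tail [Tail a] a]]]]
  [Tail a [Tail a [Tail [Tail a [Tail a]] a]]]
  [Tail a [Tail a [Tail [Tail [Tail a] a] a]]]
  [Tail a [Tail [Tail a [Tail a [Tail a]]] a]]
  [Tail a [Tail [Tail a [Tail [Tail a] a]] a]]

16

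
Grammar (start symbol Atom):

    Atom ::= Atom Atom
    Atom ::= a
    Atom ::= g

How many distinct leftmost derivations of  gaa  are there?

Parse trees for gaa:
  [Atom [Atom g] [Atom [Atom a] [Atom a]]]
  [Atom [Atom [Atom g] [Atom a]] [Atom a]]

2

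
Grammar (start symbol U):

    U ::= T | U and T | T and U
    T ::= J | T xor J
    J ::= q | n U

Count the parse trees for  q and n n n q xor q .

Parse trees for q and n n n q xor q:
  [U [U [T [J q]]] and [T [J n [U [T [J n [U [T [J n [U [T [T [J q]] xor [J q]]]]]]]]]]]]
  [U [U [T [J q]]] and [T [J n [U [T [J n [U [T [T [J n [U [T [J q]]]]] xor [J q]]]]]]]]]
  [U [U [T [J q]]] and [T [J n [U [T [T [J n [U [T [J n [U [T [J q]]]]]]]] xor [J q]]]]]]
  [U [U [T [J q]]] and [T [T [J n [U [T [J n [U [T [J n [U [T [J q]]]]]]]]]]] xor [J q]]]
  [U [T [J q]] and [U [T [J n [U [T [J n [U [T [J n [U [T [T [J q]] xor [J q]]]]]]]]]]]]]
  [U [T [J q]] and [U [T [J n [U [T [J n [U [T [T [J n [U [T [J q]]]]] xor [J q]]]]]]]]]]
  [U [T [J q]] and [U [T [J n [U [T [T [J n [U [T [J n [U [T [J q]]]]]]]] xor [J q]]]]]]]
  [U [T [J q]] and [U [T [T [J n [U [T [J n [U [T [J n [U [T [J q]]]]]]]]]]] xor [J q]]]]

8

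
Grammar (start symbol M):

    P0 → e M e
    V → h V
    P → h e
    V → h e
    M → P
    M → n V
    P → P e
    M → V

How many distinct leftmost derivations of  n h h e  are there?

Parse trees for n h h e:
  [M n [V h [V h e]]]

1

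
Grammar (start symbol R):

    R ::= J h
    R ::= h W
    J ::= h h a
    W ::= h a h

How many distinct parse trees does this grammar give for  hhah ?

Parse trees for hhah:
  [R [J h h a] h]
  [R h [W h a h]]

2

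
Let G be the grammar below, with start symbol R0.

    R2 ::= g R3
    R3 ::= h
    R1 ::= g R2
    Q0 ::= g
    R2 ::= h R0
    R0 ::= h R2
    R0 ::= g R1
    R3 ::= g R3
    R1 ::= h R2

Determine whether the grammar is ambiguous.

Unambiguous

Only R0, R1, R2, R3 are reachable from R0; ignoring the rest: Restricted to the reachable nonterminals, every rule has the form A → t or A → t B, and no two rules for the same A share a first terminal. The grammar encodes a DFA — one run per string.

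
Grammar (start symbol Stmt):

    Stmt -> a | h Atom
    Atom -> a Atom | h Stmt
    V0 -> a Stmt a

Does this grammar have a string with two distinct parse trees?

Only Stmt, Atom are reachable from Stmt; ignoring the rest: Each reachable nonterminal has at most one production per leading terminal, and all productions are right-linear; the derivation is determined token-by-token.

Unambiguous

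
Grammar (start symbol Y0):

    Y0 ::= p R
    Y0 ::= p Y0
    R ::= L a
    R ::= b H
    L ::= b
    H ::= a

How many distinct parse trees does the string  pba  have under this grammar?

2

Parse trees for pba:
  [Y0 p [R [L b] a]]
  [Y0 p [R b [H a]]]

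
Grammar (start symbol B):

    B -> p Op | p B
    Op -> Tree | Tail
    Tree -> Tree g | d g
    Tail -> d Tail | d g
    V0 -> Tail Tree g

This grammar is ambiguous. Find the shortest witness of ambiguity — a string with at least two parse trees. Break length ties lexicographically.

length 3: p d g has 2 parse trees

Two derivations of p d g:
  B ⇒ p Op ⇒ p Tree ⇒ p d g
  B ⇒ p Op ⇒ p Tail ⇒ p d g

p d g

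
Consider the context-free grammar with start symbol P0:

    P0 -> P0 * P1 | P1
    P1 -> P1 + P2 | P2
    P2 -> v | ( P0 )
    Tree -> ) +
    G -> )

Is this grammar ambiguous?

Unambiguous

Only P0, P1, P2 are reachable from P0; ignoring the rest: P0 → P0 * P1 | P1  ;  P1 → P1 + P2 | P2  — a left-associative chain with P2 at the bottom. Each string factors uniquely by precedence.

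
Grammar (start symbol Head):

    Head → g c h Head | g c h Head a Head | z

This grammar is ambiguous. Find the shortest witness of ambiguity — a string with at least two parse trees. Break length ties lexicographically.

g c h g c h z a z

length 1: no string has ≥2 trees
length 4: no string has ≥2 trees
length 6: no string has ≥2 trees
length 7: no string has ≥2 trees
length 9: g c h g c h z a z has 2 parse trees

Two derivations of g c h g c h z a z:
  Head ⇒ g c h Head ⇒ g c h g c h Head a Head ⇒ g c h g c h z a Head ⇒ g c h g c h z a z
  Head ⇒ g c h Head a Head ⇒ g c h g c h Head a Head ⇒ g c h g c h z a Head ⇒ g c h g c h z a z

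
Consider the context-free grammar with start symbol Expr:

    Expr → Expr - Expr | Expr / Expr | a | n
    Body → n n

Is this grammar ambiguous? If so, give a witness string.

Ambiguous

Witness: a - a - a

Derivation 1: Expr ⇒ Expr - Expr ⇒ Expr - Expr - Expr ⇒ a - Expr - Expr ⇒ a - a - Expr ⇒ a - a - a
Derivation 2: Expr ⇒ Expr - Expr ⇒ a - Expr ⇒ a - Expr - Expr ⇒ a - a - Expr ⇒ a - a - a

Two distinct leftmost derivations for the same string.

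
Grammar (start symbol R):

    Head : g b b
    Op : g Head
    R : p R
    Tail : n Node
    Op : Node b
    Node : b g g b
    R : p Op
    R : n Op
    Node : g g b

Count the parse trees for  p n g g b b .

2

Parse trees for p n g g b b:
  [R p [R n [Op g [Head g b b]]]]
  [R p [R n [Op [Node g g b] b]]]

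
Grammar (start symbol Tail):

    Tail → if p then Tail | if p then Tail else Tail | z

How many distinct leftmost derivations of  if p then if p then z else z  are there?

Parse trees for if p then if p then z else z:
  [Tail if p then [Tail if p then [Tail z] else [Tail z]]]
  [Tail if p then [Tail if p then [Tail z]] else [Tail z]]

2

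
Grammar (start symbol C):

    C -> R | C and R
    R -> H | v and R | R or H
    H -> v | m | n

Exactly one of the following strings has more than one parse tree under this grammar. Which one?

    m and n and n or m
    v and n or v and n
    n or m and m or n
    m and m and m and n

m and n and n or m: 1 tree
v and n or v and n: 3 trees
n or m and m or n: 1 tree
m and m and m and n: 1 tree

v and n or v and n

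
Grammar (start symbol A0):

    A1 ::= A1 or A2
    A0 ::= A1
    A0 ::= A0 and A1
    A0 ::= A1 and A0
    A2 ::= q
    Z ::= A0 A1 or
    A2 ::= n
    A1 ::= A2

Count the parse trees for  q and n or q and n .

4

Parse trees for q and n or q and n:
  [A0 [A0 [A0 [A1 [A2 q]]] and [A1 [A1 [A2 n]] or [A2 q]]] and [A1 [A2 n]]]
  [A0 [A0 [A1 [A2 q]] and [A0 [A1 [A1 [A2 n]] or [A2 q]]]] and [A1 [A2 n]]]
  [A0 [A1 [A2 q]] and [A0 [A0 [A1 [A1 [A2 n]] or [A2 q]]] and [A1 [A2 n]]]]
  [A0 [A1 [A2 q]] and [A0 [A1 [A1 [A2 n]] or [A2 q]] and [A0 [A1 [A2 n]]]]]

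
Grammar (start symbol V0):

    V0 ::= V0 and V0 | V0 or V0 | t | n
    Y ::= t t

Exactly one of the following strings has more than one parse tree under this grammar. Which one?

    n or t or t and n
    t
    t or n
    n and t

n or t or t and n

n or t or t and n: 5 trees
t: 1 tree
t or n: 1 tree
n and t: 1 tree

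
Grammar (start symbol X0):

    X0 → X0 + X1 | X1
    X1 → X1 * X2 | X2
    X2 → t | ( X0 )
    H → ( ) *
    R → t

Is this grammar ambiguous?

Unambiguous

(H, R are unreachable from X0, so their rules don't affect L(X0).) The grammar is stratified — X0 handles '+' (left-recursive), X1 handles '*', X2 atoms. Each operator has a fixed associativity and precedence level, so every string has one parse.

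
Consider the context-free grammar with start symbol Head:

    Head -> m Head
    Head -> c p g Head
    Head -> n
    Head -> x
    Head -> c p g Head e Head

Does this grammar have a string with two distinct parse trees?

Ambiguous

Witness: c p g c p g n e n

Derivation 1: Head ⇒ c p g Head ⇒ c p g c p g Head e Head ⇒ c p g c p g n e Head ⇒ c p g c p g n e n
Derivation 2: Head ⇒ c p g Head e Head ⇒ c p g c p g Head e Head ⇒ c p g c p g n e Head ⇒ c p g c p g n e n

Two distinct leftmost derivations for the same string.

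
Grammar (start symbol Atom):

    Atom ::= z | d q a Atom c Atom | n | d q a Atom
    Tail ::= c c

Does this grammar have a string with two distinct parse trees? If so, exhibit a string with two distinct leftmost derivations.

Witness: d q a d q a n c n

Derivation 1: Atom ⇒ d q a Atom c Atom ⇒ d q a d q a Atom c Atom ⇒ d q a d q a n c Atom ⇒ d q a d q a n c n
Derivation 2: Atom ⇒ d q a Atom ⇒ d q a d q a Atom c Atom ⇒ d q a d q a n c Atom ⇒ d q a d q a n c n

Two distinct leftmost derivations for the same string.

Ambiguous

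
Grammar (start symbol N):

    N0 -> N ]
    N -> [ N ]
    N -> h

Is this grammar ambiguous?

Only N is reachable from N; ignoring the rest: Each string is a nest of matched brackets around a single atom. An opening bracket forces the recursive rule; an atom forces the base rule.

Unambiguous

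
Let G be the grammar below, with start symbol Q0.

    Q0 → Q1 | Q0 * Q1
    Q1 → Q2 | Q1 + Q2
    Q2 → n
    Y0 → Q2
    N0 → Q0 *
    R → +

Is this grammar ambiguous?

Unambiguous

(Y0, N0, R are unreachable from Q0, so their rules don't affect L(Q0).) The grammar is stratified — Q0 handles '*' (left-recursive), Q1 handles '+', Q2 atoms. Each operator has a fixed associativity and precedence level, so every string has one parse.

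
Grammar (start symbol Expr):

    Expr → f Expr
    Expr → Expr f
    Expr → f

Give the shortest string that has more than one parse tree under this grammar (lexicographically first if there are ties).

length 1: no string has ≥2 trees
length 2: f f has 2 parse trees

Two derivations of f f:
  Expr ⇒ f Expr ⇒ f f
  Expr ⇒ Expr f ⇒ f f

f f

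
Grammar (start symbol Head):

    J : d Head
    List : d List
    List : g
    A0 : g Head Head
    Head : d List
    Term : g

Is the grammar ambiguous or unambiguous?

(Term, J, A0 are unreachable from Head, so their rules don't affect L(Head).) The reachable rules are right-linear with at most one rule per (nonterminal, next-terminal) pair. Each input token forces the next rule, so parsing is deterministic.

Unambiguous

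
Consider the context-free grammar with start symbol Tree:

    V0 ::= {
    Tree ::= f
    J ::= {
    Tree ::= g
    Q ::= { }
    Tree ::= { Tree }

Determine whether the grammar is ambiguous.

(J, Q, V0 are unreachable from Tree, so their rules don't affect L(Tree).) Each string is a nest of matched brackets around a single atom. An opening bracket forces the recursive rule; an atom forces the base rule.

Unambiguous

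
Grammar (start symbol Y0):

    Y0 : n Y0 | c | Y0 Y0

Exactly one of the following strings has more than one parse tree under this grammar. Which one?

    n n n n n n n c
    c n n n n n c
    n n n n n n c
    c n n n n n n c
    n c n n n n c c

n n n n n n n c: 1 tree
c n n n n n c: 1 tree
n n n n n n c: 1 tree
c n n n n n n c: 1 tree
n c n n n n c c: 13 trees

n c n n n n c c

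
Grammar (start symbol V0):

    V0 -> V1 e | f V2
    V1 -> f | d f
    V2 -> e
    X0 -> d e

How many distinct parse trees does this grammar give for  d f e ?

Parse trees for d f e:
  [V0 [V1 d f] e]

1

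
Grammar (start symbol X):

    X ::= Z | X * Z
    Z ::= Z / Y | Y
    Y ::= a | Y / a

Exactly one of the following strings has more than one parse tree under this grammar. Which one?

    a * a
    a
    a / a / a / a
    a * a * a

a * a: 1 tree
a: 1 tree
a / a / a / a: 8 trees
a * a * a: 1 tree

a / a / a / a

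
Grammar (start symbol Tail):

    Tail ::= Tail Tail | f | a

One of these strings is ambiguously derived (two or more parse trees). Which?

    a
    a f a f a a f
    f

a f a f a a f

a: 1 tree
a f a f a a f: 132 trees
f: 1 tree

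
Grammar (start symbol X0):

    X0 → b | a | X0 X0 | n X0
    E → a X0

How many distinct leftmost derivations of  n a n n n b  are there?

Parse trees for n a n n n b:
  [X0 [X0 n [X0 a]] [X0 n [X0 n [X0 n [X0 b]]]]]
  [X0 n [X0 [X0 a] [X0 n [X0 n [X0 n [X0 b]]]]]]

2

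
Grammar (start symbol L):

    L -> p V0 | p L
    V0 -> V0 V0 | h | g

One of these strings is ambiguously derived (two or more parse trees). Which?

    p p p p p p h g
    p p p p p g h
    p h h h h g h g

p h h h h g h g

p p p p p p h g: 1 tree
p p p p p g h: 1 tree
p h h h h g h g: 132 trees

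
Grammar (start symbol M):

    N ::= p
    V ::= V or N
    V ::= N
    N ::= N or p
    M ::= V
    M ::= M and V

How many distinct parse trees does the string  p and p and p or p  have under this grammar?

2

Parse trees for p and p and p or p:
  [M [M [M [V [N p]]] and [V [N p]]] and [V [V [N p]] or [N p]]]
  [M [M [M [V [N p]]] and [V [N p]]] and [V [N [N p] or p]]]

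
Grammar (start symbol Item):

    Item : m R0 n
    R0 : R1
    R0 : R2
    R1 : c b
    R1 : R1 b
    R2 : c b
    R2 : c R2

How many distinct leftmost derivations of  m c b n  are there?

Parse trees for m c b n:
  [Item m [R0 [R1 c b]] n]
  [Item m [R0 [R2 c b]] n]

2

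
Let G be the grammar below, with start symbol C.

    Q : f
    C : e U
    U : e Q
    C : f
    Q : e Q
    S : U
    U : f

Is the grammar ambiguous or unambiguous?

Unambiguous

(S is unreachable from C, so its rules don't affect L(C).) Each reachable nonterminal has at most one production per leading terminal, and all productions are right-linear; the derivation is determined token-by-token.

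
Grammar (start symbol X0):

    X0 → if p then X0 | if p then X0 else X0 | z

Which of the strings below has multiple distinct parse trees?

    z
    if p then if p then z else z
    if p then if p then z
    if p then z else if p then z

if p then if p then z else z

z: 1 tree
if p then if p then z else z: 2 trees
if p then if p then z: 1 tree
if p then z else if p then z: 1 tree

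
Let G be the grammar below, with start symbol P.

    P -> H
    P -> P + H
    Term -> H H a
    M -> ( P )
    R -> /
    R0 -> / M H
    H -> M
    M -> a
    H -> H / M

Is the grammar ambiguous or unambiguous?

Unambiguous

(R0, Term, R are unreachable from P, so their rules don't affect L(P).) The grammar is stratified — P handles '+' (left-recursive), H handles '/', M atoms. Each operator has a fixed associativity and precedence level, so every string has one parse.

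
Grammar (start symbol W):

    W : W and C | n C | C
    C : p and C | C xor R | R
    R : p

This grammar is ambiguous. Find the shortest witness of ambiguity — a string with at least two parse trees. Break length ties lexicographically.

p and p

length 1: no string has ≥2 trees
length 2: no string has ≥2 trees
length 3: p and p has 2 parse trees

Two derivations of p and p:
  W ⇒ W and C ⇒ C and C ⇒ R and C ⇒ p and C ⇒ p and R ⇒ p and p
  W ⇒ C ⇒ p and C ⇒ p and R ⇒ p and p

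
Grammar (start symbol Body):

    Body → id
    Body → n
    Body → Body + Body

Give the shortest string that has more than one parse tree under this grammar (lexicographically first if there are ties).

id + id + id

length 1: no string has ≥2 trees
length 3: no string has ≥2 trees
length 5: id + id + id has 2 parse trees

Two derivations of id + id + id:
  Body ⇒ Body + Body ⇒ id + Body ⇒ id + Body + Body ⇒ id + id + Body ⇒ id + id + id
  Body ⇒ Body + Body ⇒ Body + Body + Body ⇒ id + Body + Body ⇒ id + id + Body ⇒ id + id + id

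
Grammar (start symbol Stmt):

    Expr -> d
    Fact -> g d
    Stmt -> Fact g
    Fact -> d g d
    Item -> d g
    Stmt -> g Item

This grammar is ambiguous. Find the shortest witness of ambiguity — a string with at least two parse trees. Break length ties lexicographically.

length 3: g d g has 2 parse trees

Two derivations of g d g:
  Stmt ⇒ Fact g ⇒ g d g
  Stmt ⇒ g Item ⇒ g d g

g d g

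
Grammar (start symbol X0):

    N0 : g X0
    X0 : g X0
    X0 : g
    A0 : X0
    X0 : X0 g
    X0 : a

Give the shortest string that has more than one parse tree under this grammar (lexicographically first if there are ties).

g g

length 1: no string has ≥2 trees
length 2: g g has 2 parse trees

Two derivations of g g:
  X0 ⇒ g X0 ⇒ g g
  X0 ⇒ X0 g ⇒ g g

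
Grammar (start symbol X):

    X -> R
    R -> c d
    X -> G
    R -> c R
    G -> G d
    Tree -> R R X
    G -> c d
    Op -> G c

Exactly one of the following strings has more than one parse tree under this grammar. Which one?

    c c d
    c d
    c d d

c c d: 1 tree
c d: 2 trees
c d d: 1 tree

c d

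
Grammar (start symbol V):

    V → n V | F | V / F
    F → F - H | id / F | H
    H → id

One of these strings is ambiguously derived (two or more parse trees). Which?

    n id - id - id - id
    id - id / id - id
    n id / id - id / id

n id - id - id - id: 1 tree
id - id / id - id: 1 tree
n id / id - id / id: 7 trees

n id / id - id / id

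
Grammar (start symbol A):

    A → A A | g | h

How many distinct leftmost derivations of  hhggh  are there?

Parse trees for hhggh (showing first 6 of 14):
  [A [A h] [A [A h] [A [A g] [A [A g] [A h]]]]]
  [A [A h] [A [A h] [A [A [A g] [A g]] [A h]]]]
  [A [A h] [A [A [A h] [A g]] [A [A g] [A h]]]]
  [A [A h] [A [A [A h] [A [A g] [A g]]] [A h]]]
  [A [A h] [A [A [A [A h] [A g]] [A g]] [A h]]]
  [A [A [A h] [A h]] [A [A g] [A [A g] [A h]]]]

14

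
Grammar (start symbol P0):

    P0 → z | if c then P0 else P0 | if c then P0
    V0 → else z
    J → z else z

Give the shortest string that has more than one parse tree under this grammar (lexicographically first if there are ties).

if c then if c then z else z

length 1: no string has ≥2 trees
length 4: no string has ≥2 trees
length 6: no string has ≥2 trees
length 7: no string has ≥2 trees
length 9: if c then if c then z else z has 2 parse trees

Two derivations of if c then if c then z else z:
  P0 ⇒ if c then P0 else P0 ⇒ if c then if c then P0 else P0 ⇒ if c then if c then z else P0 ⇒ if c then if c then z else z
  P0 ⇒ if c then P0 ⇒ if c then if c then P0 else P0 ⇒ if c then if c then z else P0 ⇒ if c then if c then z else z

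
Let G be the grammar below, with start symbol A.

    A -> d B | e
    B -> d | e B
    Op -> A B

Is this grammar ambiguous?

Only A, B are reachable from A; ignoring the rest: Restricted to the reachable nonterminals, every rule has the form A → t or A → t B, and no two rules for the same A share a first terminal. The grammar encodes a DFA — one run per string.

Unambiguous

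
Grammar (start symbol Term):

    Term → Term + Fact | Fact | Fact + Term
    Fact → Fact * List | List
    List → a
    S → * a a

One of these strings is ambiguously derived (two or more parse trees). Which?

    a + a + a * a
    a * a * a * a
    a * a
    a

a + a + a * a: 4 trees
a * a * a * a: 1 tree
a * a: 1 tree
a: 1 tree

a + a + a * a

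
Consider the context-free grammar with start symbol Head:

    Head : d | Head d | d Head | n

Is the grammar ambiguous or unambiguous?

Ambiguous

Witness: d d

Derivation 1: Head ⇒ Head d ⇒ d d
Derivation 2: Head ⇒ d Head ⇒ d d

Two distinct leftmost derivations for the same string.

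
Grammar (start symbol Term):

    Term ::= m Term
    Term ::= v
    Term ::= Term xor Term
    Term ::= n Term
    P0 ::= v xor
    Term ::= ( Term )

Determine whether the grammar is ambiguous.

Ambiguous

Witness: m v xor v

Derivation 1: Term ⇒ m Term ⇒ m Term xor Term ⇒ m v xor Term ⇒ m v xor v
Derivation 2: Term ⇒ Term xor Term ⇒ m Term xor Term ⇒ m v xor Term ⇒ m v xor v

Two distinct leftmost derivations for the same string.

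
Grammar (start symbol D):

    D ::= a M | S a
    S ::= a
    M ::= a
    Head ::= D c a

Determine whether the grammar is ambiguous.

Witness: a a

Derivation 1: D ⇒ a M ⇒ a a
Derivation 2: D ⇒ S a ⇒ a a

Two distinct leftmost derivations for the same string.

Ambiguous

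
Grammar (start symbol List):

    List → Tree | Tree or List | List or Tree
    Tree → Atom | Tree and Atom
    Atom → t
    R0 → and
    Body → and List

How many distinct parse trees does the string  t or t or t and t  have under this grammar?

Parse trees for t or t or t and t:
  [List [Tree [Atom t]] or [List [Tree [Atom t]] or [List [Tree [Tree [Atom t]] and [Atom t]]]]]
  [List [Tree [Atom t]] or [List [List [Tree [Atom t]]] or [Tree [Tree [Atom t]] and [Atom t]]]]
  [List [List [Tree [Atom t]] or [List [Tree [Atom t]]]] or [Tree [Tree [Atom t]] and [Atom t]]]
  [List [List [List [Tree [Atom t]]] or [Tree [Atom t]]] or [Tree [Tree [Atom t]] and [Atom t]]]

4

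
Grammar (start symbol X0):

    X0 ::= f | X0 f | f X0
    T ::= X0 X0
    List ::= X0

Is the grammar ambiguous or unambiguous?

Witness: f f

Derivation 1: X0 ⇒ X0 f ⇒ f f
Derivation 2: X0 ⇒ f X0 ⇒ f f

Two distinct leftmost derivations for the same string.

Ambiguous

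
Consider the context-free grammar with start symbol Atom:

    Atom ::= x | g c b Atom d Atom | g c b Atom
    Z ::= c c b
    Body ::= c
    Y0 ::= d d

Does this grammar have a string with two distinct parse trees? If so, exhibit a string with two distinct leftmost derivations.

Ambiguous

Witness: g c b g c b x d x

Derivation 1: Atom ⇒ g c b Atom d Atom ⇒ g c b g c b Atom d Atom ⇒ g c b g c b x d Atom ⇒ g c b g c b x d x
Derivation 2: Atom ⇒ g c b Atom ⇒ g c b g c b Atom d Atom ⇒ g c b g c b x d Atom ⇒ g c b g c b x d x

Two distinct leftmost derivations for the same string.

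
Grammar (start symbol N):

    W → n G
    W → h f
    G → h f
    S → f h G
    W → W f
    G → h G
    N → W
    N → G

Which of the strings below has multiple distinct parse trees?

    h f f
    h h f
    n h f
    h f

h f f: 1 tree
h h f: 1 tree
n h f: 1 tree
h f: 2 trees

h f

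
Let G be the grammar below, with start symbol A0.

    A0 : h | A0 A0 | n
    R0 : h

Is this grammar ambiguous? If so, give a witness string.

Witness: h h h

Derivation 1: A0 ⇒ A0 A0 ⇒ h A0 ⇒ h A0 A0 ⇒ h h A0 ⇒ h h h
Derivation 2: A0 ⇒ A0 A0 ⇒ A0 A0 A0 ⇒ h A0 A0 ⇒ h h A0 ⇒ h h h

Two distinct leftmost derivations for the same string.

Ambiguous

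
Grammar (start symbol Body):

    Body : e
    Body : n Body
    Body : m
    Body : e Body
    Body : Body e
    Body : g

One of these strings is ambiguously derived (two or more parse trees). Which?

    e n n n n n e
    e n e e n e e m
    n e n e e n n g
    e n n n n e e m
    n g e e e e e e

e n n n n n e: 1 tree
e n e e n e e m: 1 tree
n e n e e n n g: 1 tree
e n n n n e e m: 1 tree
n g e e e e e e: 7 trees

n g e e e e e e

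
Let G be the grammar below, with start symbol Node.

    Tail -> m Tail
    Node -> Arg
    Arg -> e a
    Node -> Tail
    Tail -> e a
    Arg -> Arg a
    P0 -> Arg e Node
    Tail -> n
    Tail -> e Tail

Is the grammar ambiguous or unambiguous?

Witness: e a

Derivation 1: Node ⇒ Arg ⇒ e a
Derivation 2: Node ⇒ Tail ⇒ e a

Two distinct leftmost derivations for the same string.

Ambiguous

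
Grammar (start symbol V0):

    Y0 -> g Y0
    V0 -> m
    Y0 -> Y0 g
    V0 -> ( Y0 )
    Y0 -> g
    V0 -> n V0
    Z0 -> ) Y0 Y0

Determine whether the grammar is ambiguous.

Witness: ( g g )

Derivation 1: V0 ⇒ ( Y0 ) ⇒ ( g Y0 ) ⇒ ( g g )
Derivation 2: V0 ⇒ ( Y0 ) ⇒ ( Y0 g ) ⇒ ( g g )

Two distinct leftmost derivations for the same string.

Ambiguous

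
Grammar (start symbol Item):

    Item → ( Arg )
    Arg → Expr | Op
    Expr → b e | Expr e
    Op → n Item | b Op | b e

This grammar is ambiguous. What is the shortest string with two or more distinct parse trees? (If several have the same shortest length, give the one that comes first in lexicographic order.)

( b e )

length 4: ( b e ) has 2 parse trees

Two derivations of ( b e ):
  Item ⇒ ( Arg ) ⇒ ( Expr ) ⇒ ( b e )
  Item ⇒ ( Arg ) ⇒ ( Op ) ⇒ ( b e )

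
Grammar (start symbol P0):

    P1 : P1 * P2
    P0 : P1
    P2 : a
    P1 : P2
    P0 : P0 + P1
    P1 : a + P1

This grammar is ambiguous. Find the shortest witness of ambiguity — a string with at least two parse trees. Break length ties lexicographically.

a + a

length 1: no string has ≥2 trees
length 3: a + a has 2 parse trees

Two derivations of a + a:
  P0 ⇒ P1 ⇒ a + P1 ⇒ a + P2 ⇒ a + a
  P0 ⇒ P0 + P1 ⇒ P1 + P1 ⇒ P2 + P1 ⇒ a + P1 ⇒ a + P2 ⇒ a + a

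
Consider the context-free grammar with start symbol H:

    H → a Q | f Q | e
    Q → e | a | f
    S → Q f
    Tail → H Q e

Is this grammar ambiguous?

(S, Tail are unreachable from H, so their rules don't affect L(H).) The reachable rules are right-linear with at most one rule per (nonterminal, next-terminal) pair. Each input token forces the next rule, so parsing is deterministic.

Unambiguous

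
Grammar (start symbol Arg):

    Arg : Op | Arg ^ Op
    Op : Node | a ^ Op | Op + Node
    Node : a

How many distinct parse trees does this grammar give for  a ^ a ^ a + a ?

7

Parse trees for a ^ a ^ a + a:
  [Arg [Op a ^ [Op a ^ [Op [Op [Node a]] + [Node a]]]]]
  [Arg [Op a ^ [Op [Op a ^ [Op [Node a]]] + [Node a]]]]
  [Arg [Op [Op a ^ [Op a ^ [Op [Node a]]]] + [Node a]]]
  [Arg [Arg [Op [Node a]]] ^ [Op a ^ [Op [Op [Node a]] + [Node a]]]]
  [Arg [Arg [Op [Node a]]] ^ [Op [Op a ^ [Op [Node a]]] + [Node a]]]
  [Arg [Arg [Op a ^ [Op [Node a]]]] ^ [Op [Op [Node a]] + [Node a]]]
  [Arg [Arg [Arg [Op [Node a]]] ^ [Op [Node a]]] ^ [Op [Op [Node a]] + [Node a]]]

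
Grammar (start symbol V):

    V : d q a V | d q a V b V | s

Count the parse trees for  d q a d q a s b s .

2

Parse trees for d q a d q a s b s:
  [V d q a [V d q a [V s] b [V s]]]
  [V d q a [V d q a [V s]] b [V s]]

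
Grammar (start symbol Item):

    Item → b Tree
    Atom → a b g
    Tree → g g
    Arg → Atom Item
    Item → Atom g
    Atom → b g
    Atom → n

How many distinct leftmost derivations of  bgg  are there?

2

Parse trees for bgg:
  [Item b [Tree g g]]
  [Item [Atom b g] g]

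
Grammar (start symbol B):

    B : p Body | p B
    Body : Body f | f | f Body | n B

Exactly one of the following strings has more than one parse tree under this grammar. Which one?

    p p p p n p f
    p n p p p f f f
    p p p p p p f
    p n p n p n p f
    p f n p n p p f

p n p p p f f f

p p p p n p f: 1 tree
p n p p p f f f: 7 trees
p p p p p p f: 1 tree
p n p n p n p f: 1 tree
p f n p n p p f: 1 tree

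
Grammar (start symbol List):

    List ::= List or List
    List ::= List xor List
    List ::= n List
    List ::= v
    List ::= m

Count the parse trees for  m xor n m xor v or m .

Parse trees for m xor n m xor v or m (showing first 6 of 9):
  [List [List [List m] xor [List [List n [List m]] xor [List v]]] or [List m]]
  [List [List [List m] xor [List n [List [List m] xor [List v]]]] or [List m]]
  [List [List [List [List m] xor [List n [List m]]] xor [List v]] or [List m]]
  [List [List m] xor [List [List [List n [List m]] xor [List v]] or [List m]]]
  [List [List m] xor [List [List n [List [List m] xor [List v]]] or [List m]]]
  [List [List m] xor [List [List n [List m]] xor [List [List v] or [List m]]]]

9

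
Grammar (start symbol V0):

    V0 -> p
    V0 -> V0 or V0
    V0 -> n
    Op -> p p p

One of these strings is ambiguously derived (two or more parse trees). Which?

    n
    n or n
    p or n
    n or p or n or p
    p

n: 1 tree
n or n: 1 tree
p or n: 1 tree
n or p or n or p: 5 trees
p: 1 tree

n or p or n or p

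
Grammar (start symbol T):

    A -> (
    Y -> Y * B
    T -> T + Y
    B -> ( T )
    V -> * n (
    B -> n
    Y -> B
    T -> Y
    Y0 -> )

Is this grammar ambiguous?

Only T, Y, B are reachable from T; ignoring the rest: T → T + Y | Y  ;  Y → Y * B | B  — a left-associative chain with B at the bottom. Each string factors uniquely by precedence.

Unambiguous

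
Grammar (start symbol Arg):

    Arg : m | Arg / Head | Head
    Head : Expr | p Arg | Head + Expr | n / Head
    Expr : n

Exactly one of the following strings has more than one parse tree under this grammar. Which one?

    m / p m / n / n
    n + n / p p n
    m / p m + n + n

m / p m / n / n: 5 trees
n + n / p p n: 1 tree
m / p m + n + n: 1 tree

m / p m / n / n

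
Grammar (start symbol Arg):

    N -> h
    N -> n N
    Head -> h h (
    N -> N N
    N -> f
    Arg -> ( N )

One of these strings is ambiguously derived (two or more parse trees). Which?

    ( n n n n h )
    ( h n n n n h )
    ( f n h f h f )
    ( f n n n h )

( f n h f h f )

( n n n n h ): 1 tree
( h n n n n h ): 1 tree
( f n h f h f ): 28 trees
( f n n n h ): 1 tree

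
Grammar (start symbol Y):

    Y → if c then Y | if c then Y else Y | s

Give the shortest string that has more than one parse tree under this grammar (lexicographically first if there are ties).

length 1: no string has ≥2 trees
length 4: no string has ≥2 trees
length 6: no string has ≥2 trees
length 7: no string has ≥2 trees
length 9: if c then if c then s else s has 2 parse trees

Two derivations of if c then if c then s else s:
  Y ⇒ if c then Y ⇒ if c then if c then Y else Y ⇒ if c then if c then s else Y ⇒ if c then if c then s else s
  Y ⇒ if c then Y else Y ⇒ if c then if c then Y else Y ⇒ if c then if c then s else Y ⇒ if c then if c then s else s

if c then if c then s else s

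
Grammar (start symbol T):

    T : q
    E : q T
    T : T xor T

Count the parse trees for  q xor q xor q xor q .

5

Parse trees for q xor q xor q xor q:
  [T [T q] xor [T [T q] xor [T [T q] xor [T q]]]]
  [T [T q] xor [T [T [T q] xor [T q]] xor [T q]]]
  [T [T [T q] xor [T q]] xor [T [T q] xor [T q]]]
  [T [T [T q] xor [T [T q] xor [T q]]] xor [T q]]
  [T [T [T [T q] xor [T q]] xor [T q]] xor [T q]]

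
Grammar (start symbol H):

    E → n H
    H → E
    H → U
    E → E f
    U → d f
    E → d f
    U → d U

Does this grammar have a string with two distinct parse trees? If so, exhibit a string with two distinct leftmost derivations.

Ambiguous

Witness: d f

Derivation 1: H ⇒ E ⇒ d f
Derivation 2: H ⇒ U ⇒ d f

Two distinct leftmost derivations for the same string.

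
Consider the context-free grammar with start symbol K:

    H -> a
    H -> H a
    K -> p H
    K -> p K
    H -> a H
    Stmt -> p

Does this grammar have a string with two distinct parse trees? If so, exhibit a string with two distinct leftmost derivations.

Witness: p a a

Derivation 1: K ⇒ p H ⇒ p H a ⇒ p a a
Derivation 2: K ⇒ p H ⇒ p a H ⇒ p a a

Two distinct leftmost derivations for the same string.

Ambiguous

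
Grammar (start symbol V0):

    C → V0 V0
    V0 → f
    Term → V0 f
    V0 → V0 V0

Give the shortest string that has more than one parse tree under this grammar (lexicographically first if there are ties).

f f f

length 1: no string has ≥2 trees
length 2: no string has ≥2 trees
length 3: f f f has 2 parse trees

Two derivations of f f f:
  V0 ⇒ V0 V0 ⇒ f V0 ⇒ f V0 V0 ⇒ f f V0 ⇒ f f f
  V0 ⇒ V0 V0 ⇒ V0 V0 V0 ⇒ f V0 V0 ⇒ f f V0 ⇒ f f f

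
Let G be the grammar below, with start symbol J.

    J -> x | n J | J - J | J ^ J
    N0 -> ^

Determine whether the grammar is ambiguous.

Witness: n x - x

Derivation 1: J ⇒ n J ⇒ n J - J ⇒ n x - J ⇒ n x - x
Derivation 2: J ⇒ J - J ⇒ n J - J ⇒ n x - J ⇒ n x - x

Two distinct leftmost derivations for the same string.

Ambiguous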